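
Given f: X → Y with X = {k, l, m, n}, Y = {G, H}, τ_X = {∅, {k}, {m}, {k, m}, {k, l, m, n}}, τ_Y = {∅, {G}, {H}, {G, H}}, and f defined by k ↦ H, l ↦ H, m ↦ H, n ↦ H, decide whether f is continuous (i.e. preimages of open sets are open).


f IS continuous.

Compute f^{-1}(U) for each U ∈ τ_Y:
  U = ∅: f^{-1}(U) = ∅ ∈ τ_X ✓.
  U = {G}: f^{-1}(U) = ∅ ∈ τ_X ✓.
  U = {H}: f^{-1}(U) = {k, l, m, n} ∈ τ_X ✓.
  U = {G, H}: f^{-1}(U) = {k, l, m, n} ∈ τ_X ✓.
Every preimage lies in τ_X, so f IS continuous.


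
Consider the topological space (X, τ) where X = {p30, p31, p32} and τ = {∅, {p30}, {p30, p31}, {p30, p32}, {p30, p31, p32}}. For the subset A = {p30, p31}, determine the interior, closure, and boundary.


int(A) = {p30, p31}, cl(A) = {p30, p31, p32}, ∂A = {p32}.

Closed sets in (X, τ) are complements of opens:
  closed(X, τ) = {∅, {p31}, {p32}, {p31, p32}, {p30, p31, p32}}.
int(A) = ⋃ {U ∈ τ : U ⊆ A}. Opens contained in A: ∅, {p30}, {p30, p31}.
Taking the union of these: int(A) = {p30, p31}.
cl(A) = ⋂ {C closed : A ⊆ C}. Closed sets containing A: {p30, p31, p32}.
Intersecting these: cl(A) = {p30, p31, p32}.
∂A = cl(A) ∖ int(A) = {p30, p31, p32} ∖ {p30, p31} = {p32}.


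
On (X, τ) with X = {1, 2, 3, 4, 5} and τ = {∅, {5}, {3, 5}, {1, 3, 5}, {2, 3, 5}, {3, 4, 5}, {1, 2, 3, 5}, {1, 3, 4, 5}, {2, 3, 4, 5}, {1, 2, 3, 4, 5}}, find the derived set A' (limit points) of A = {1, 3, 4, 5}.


A' = {1, 2, 3, 4}

For each x ∈ X, list the open sets U ∈ τ with x ∈ U, then check whether U ∩ (A ∖ {x}) ≠ ∅ for every such U.
  x = 1: opens ∋ x are {1, 3, 5}, {1, 2, 3, 5}, {1, 3, 4, 5}, {1, 2, 3, 4, 5}; each meets A ∖ {1}, so x IS a limit point.
  x = 2: opens ∋ x are {2, 3, 5}, {1, 2, 3, 5}, {2, 3, 4, 5}, {1, 2, 3, 4, 5}; each meets A ∖ {2}, so x IS a limit point.
  x = 3: opens ∋ x are {3, 5}, {1, 3, 5}, {2, 3, 5}, {3, 4, 5}, {1, 2, 3, 5}, {1, 3, 4, 5}, {2, 3, 4, 5}, {1, 2, 3, 4, 5}; each meets A ∖ {3}, so x IS a limit point.
  x = 4: opens ∋ x are {3, 4, 5}, {1, 3, 4, 5}, {2, 3, 4, 5}, {1, 2, 3, 4, 5}; each meets A ∖ {4}, so x IS a limit point.
  x = 5: open {5} ∋ x has {5} ∩ (A ∖ {5}) = ∅, so x is NOT a limit point.
Collecting: A' = {1, 2, 3, 4}.


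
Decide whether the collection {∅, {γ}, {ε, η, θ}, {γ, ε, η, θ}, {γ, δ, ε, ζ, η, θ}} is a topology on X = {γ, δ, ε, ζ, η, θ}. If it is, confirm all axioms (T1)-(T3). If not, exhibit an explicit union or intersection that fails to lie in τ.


τ IS a topology on X.

Axiom (T1): ∅ ∈ τ? Yes; X ∈ τ? Yes.
Axiom (T2/T3): check pairwise unions and intersections of members of τ.
All pairwise intersections and unions checked — each lies in τ. Therefore τ satisfies (T1), (T2), (T3): it IS a topology on X.


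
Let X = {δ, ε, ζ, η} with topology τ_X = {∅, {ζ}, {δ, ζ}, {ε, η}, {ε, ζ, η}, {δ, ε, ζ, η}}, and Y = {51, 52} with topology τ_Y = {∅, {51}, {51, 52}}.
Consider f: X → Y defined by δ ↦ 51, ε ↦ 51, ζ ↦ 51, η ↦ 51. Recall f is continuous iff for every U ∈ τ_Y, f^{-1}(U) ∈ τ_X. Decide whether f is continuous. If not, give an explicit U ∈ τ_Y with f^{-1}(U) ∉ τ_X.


f IS continuous.

Compute f^{-1}(U) for each U ∈ τ_Y:
  U = ∅: f^{-1}(U) = ∅ ∈ τ_X ✓.
  U = {51}: f^{-1}(U) = {δ, ε, ζ, η} ∈ τ_X ✓.
  U = {51, 52}: f^{-1}(U) = {δ, ε, ζ, η} ∈ τ_X ✓.
Every preimage lies in τ_X, so f IS continuous.


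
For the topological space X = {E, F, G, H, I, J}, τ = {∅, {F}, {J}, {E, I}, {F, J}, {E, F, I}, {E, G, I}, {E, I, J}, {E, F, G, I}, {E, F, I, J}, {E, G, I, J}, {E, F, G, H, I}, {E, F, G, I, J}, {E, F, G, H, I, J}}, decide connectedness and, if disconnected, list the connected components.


(X, τ) is disconnected; components = [{J}, {E, F, G, H, I}].

Find clopen sets (U ∈ τ with X ∖ U ∈ τ):
  U = ∅, X ∖ U = {E, F, G, H, I, J} — both open, so U is clopen.
  U = {J}, X ∖ U = {E, F, G, H, I} — both open, so U is clopen.
  U = {E, F, G, H, I}, X ∖ U = {J} — both open, so U is clopen.
  U = {E, F, G, H, I, J}, X ∖ U = ∅ — both open, so U is clopen.
Nontrivial clopen(s) exist: e.g. {J}. So (X, τ) is disconnected.
Compute connected components by grouping points that agree on all clopens:
  component: {J}
  component: {E, F, G, H, I}


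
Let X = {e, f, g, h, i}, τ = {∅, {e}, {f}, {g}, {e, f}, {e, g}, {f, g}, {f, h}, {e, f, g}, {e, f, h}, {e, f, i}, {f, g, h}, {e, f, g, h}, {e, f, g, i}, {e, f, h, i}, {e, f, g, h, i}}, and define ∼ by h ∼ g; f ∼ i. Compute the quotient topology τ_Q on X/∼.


X/∼ = {[e], [f=i], [g=h]}; |τ_Q| = 4.

Equivalence classes: [e], [f=i], [g=h].
Quotient map π: X → X/∼ sends e ↦ [e], f ↦ [f=i], g ↦ [g=h], h ↦ [g=h], i ↦ [f=i].
For each subset V ⊆ X/∼, compute π^{-1}(V) ⊆ X and check whether π^{-1}(V) ∈ τ. V is open in τ_Q iff π^{-1}(V) ∈ τ.
  V = {}: π^{-1}(V) = ∅ ∈ τ ✓.
  V = {[e]}: π^{-1}(V) = {e} ∈ τ ✓.
  V = {[f=i]}: π^{-1}(V) = {f, i} ∉ τ ✗.
  V = {[e], [f=i]}: π^{-1}(V) = {e, f, i} ∈ τ ✓.
  V = {[g=h]}: π^{-1}(V) = {g, h} ∉ τ ✗.
  V = {[e], [g=h]}: π^{-1}(V) = {e, g, h} ∉ τ ✗.
  V = {[f=i], [g=h]}: π^{-1}(V) = {f, g, h, i} ∉ τ ✗.
  V = {[e], [f=i], [g=h]}: π^{-1}(V) = {e, f, g, h, i} ∈ τ ✓.
Open sets in the quotient: τ_Q = {{}, {[e]}, {[e], [f=i]}, {[e], [f=i], [g=h]}} (4 elements).


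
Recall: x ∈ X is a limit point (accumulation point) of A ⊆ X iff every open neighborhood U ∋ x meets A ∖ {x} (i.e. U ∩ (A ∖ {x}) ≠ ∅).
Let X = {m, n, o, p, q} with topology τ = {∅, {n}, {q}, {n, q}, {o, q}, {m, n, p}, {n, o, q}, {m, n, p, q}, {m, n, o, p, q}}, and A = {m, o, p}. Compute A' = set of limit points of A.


A' = {m, p}

For each x ∈ X, list the open sets U ∈ τ with x ∈ U, then check whether U ∩ (A ∖ {x}) ≠ ∅ for every such U.
  x = m: opens ∋ x are {m, n, p}, {m, n, p, q}, {m, n, o, p, q}; each meets A ∖ {m}, so x IS a limit point.
  x = n: open {n} ∋ x has {n} ∩ (A ∖ {n}) = ∅, so x is NOT a limit point.
  x = o: open {o, q} ∋ x has {o, q} ∩ (A ∖ {o}) = ∅, so x is NOT a limit point.
  x = p: opens ∋ x are {m, n, p}, {m, n, p, q}, {m, n, o, p, q}; each meets A ∖ {p}, so x IS a limit point.
  x = q: open {q} ∋ x has {q} ∩ (A ∖ {q}) = ∅, so x is NOT a limit point.
Collecting: A' = {m, p}.


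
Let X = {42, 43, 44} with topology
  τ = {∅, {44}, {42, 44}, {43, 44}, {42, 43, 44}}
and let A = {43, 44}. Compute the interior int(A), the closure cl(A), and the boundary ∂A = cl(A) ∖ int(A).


int(A) = {43, 44}, cl(A) = {42, 43, 44}, ∂A = {42}.

Closed sets in (X, τ) are complements of opens:
  closed(X, τ) = {∅, {42}, {43}, {42, 43}, {42, 43, 44}}.
int(A) = ⋃ {U ∈ τ : U ⊆ A}. Opens contained in A: ∅, {44}, {43, 44}.
Taking the union of these: int(A) = {43, 44}.
cl(A) = ⋂ {C closed : A ⊆ C}. Closed sets containing A: {42, 43, 44}.
Intersecting these: cl(A) = {42, 43, 44}.
∂A = cl(A) ∖ int(A) = {42, 43, 44} ∖ {43, 44} = {42}.


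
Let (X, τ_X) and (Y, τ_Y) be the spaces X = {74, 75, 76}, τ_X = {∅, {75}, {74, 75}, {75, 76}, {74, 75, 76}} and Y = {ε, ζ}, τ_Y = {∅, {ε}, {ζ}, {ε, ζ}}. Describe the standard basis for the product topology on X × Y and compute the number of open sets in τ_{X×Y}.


Basis B = {∅ × ∅, {75} × {ε}, {75} × {ζ}, {74, 75} × {ε}, {74, 75} × {ζ}, {75} × {ε, ζ}, {75, 76} × {ε}, {75, 76} × {ζ}, {74, 75, 76} × {ε}, {74, 75, 76} × {ζ}, {74, 75} × {ε, ζ}, {75, 76} × {ε, ζ}, {74, 75, 76} × {ε, ζ}}; |τ_{X×Y}| = 25.

Enumerate products U × V with U ∈ τ_X, V ∈ τ_Y (deduplicated):
  ∅ × ∅ = {} (∅)
  {75} × {ε} = {(75,ε)}
  {75} × {ζ} = {(75,ζ)}
  {74, 75} × {ε} = {(74,ε), (75,ε)}
  {74, 75} × {ζ} = {(74,ζ), (75,ζ)}
  {75} × {ε, ζ} = {(75,ε), (75,ζ)}
  {75, 76} × {ε} = {(75,ε), (76,ε)}
  {75, 76} × {ζ} = {(75,ζ), (76,ζ)}
  {74, 75, 76} × {ε} = {(74,ε), (75,ε), (76,ε)}
  {74, 75, 76} × {ζ} = {(74,ζ), (75,ζ), (76,ζ)}
  {74, 75} × {ε, ζ} = {(74,ε), (74,ζ), (75,ε), (75,ζ)}
  {75, 76} × {ε, ζ} = {(75,ε), (75,ζ), (76,ε), (76,ζ)}
  {74, 75, 76} × {ε, ζ} = {(74,ε), (74,ζ), (75,ε), (75,ζ), (76,ε), (76,ζ)}
These 13 distinct sets form the basis B.
Close under arbitrary unions to get τ_{X×Y}; counting gives |τ_{X×Y}| = 25.


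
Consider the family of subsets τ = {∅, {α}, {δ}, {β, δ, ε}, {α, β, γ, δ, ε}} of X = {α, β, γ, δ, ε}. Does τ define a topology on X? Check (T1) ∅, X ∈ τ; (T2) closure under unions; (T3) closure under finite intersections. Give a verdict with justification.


τ is NOT a topology on X.

Axiom (T1): ∅ ∈ τ? Yes; X ∈ τ? Yes.
Axiom (T2/T3): check pairwise unions and intersections of members of τ.
Counterexample for (T2): {α} ∪ {δ} = {α, δ} ∉ τ. Therefore τ is NOT a topology.


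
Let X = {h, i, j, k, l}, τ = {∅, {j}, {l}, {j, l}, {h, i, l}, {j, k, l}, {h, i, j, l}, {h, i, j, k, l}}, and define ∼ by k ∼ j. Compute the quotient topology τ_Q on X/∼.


X/∼ = {[h], [i], [j=k], [l]}; |τ_Q| = 5.

Equivalence classes: [h], [i], [j=k], [l].
Quotient map π: X → X/∼ sends h ↦ [h], i ↦ [i], j ↦ [j=k], k ↦ [j=k], l ↦ [l].
For each subset V ⊆ X/∼, compute π^{-1}(V) ⊆ X and check whether π^{-1}(V) ∈ τ. V is open in τ_Q iff π^{-1}(V) ∈ τ.
  V = {}: π^{-1}(V) = ∅ ∈ τ ✓.
  V = {[h]}: π^{-1}(V) = {h} ∉ τ ✗.
  V = {[i]}: π^{-1}(V) = {i} ∉ τ ✗.
  V = {[h], [i]}: π^{-1}(V) = {h, i} ∉ τ ✗.
  V = {[j=k]}: π^{-1}(V) = {j, k} ∉ τ ✗.
  V = {[h], [j=k]}: π^{-1}(V) = {h, j, k} ∉ τ ✗.
  V = {[i], [j=k]}: π^{-1}(V) = {i, j, k} ∉ τ ✗.
  V = {[h], [i], [j=k]}: π^{-1}(V) = {h, i, j, k} ∉ τ ✗.
  V = {[l]}: π^{-1}(V) = {l} ∈ τ ✓.
  V = {[h], [l]}: π^{-1}(V) = {h, l} ∉ τ ✗.
  V = {[i], [l]}: π^{-1}(V) = {i, l} ∉ τ ✗.
  V = {[h], [i], [l]}: π^{-1}(V) = {h, i, l} ∈ τ ✓.
  V = {[j=k], [l]}: π^{-1}(V) = {j, k, l} ∈ τ ✓.
  V = {[h], [j=k], [l]}: π^{-1}(V) = {h, j, k, l} ∉ τ ✗.
  V = {[i], [j=k], [l]}: π^{-1}(V) = {i, j, k, l} ∉ τ ✗.
  V = {[h], [i], [j=k], [l]}: π^{-1}(V) = {h, i, j, k, l} ∈ τ ✓.
Open sets in the quotient: τ_Q = {{}, {[l]}, {[h], [i], [l]}, {[j=k], [l]}, {[h], [i], [j=k], [l]}} (5 elements).


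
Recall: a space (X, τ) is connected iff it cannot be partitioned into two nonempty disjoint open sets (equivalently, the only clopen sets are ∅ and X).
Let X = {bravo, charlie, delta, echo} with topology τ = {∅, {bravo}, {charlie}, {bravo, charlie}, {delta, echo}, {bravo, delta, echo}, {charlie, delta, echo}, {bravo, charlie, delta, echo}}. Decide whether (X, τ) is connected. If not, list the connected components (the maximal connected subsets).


(X, τ) is disconnected; components = [{bravo}, {charlie}, {delta, echo}].

Find clopen sets (U ∈ τ with X ∖ U ∈ τ):
  U = ∅, X ∖ U = {bravo, charlie, delta, echo} — both open, so U is clopen.
  U = {bravo}, X ∖ U = {charlie, delta, echo} — both open, so U is clopen.
  U = {charlie}, X ∖ U = {bravo, delta, echo} — both open, so U is clopen.
  U = {bravo, charlie}, X ∖ U = {delta, echo} — both open, so U is clopen.
  U = {delta, echo}, X ∖ U = {bravo, charlie} — both open, so U is clopen.
  U = {bravo, delta, echo}, X ∖ U = {charlie} — both open, so U is clopen.
  U = {charlie, delta, echo}, X ∖ U = {bravo} — both open, so U is clopen.
  U = {bravo, charlie, delta, echo}, X ∖ U = ∅ — both open, so U is clopen.
Nontrivial clopen(s) exist: e.g. {bravo, delta, echo}. So (X, τ) is disconnected.
Compute connected components by grouping points that agree on all clopens:
  component: {bravo}
  component: {charlie}
  component: {delta, echo}


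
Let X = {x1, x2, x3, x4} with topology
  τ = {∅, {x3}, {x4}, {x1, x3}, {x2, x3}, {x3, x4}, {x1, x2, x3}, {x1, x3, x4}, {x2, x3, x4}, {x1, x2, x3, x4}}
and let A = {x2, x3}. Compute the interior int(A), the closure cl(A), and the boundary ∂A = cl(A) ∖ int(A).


int(A) = {x2, x3}, cl(A) = {x1, x2, x3}, ∂A = {x1}.

Closed sets in (X, τ) are complements of opens:
  closed(X, τ) = {∅, {x1}, {x2}, {x4}, {x1, x2}, {x1, x4}, {x2, x4}, {x1, x2, x3}, {x1, x2, x4}, {x1, x2, x3, x4}}.
int(A) = ⋃ {U ∈ τ : U ⊆ A}. Opens contained in A: ∅, {x3}, {x2, x3}.
Taking the union of these: int(A) = {x2, x3}.
cl(A) = ⋂ {C closed : A ⊆ C}. Closed sets containing A: {x1, x2, x3}, {x1, x2, x3, x4}.
Intersecting these: cl(A) = {x1, x2, x3}.
∂A = cl(A) ∖ int(A) = {x1, x2, x3} ∖ {x2, x3} = {x1}.


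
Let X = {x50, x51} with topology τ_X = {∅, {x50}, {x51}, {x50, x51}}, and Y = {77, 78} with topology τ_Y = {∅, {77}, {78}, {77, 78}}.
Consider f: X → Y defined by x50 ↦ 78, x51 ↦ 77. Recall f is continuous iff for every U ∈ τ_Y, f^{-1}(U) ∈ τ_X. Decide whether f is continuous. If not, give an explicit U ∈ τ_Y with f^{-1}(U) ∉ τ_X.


f IS continuous.

Compute f^{-1}(U) for each U ∈ τ_Y:
  U = ∅: f^{-1}(U) = ∅ ∈ τ_X ✓.
  U = {77}: f^{-1}(U) = {x51} ∈ τ_X ✓.
  U = {78}: f^{-1}(U) = {x50} ∈ τ_X ✓.
  U = {77, 78}: f^{-1}(U) = {x50, x51} ∈ τ_X ✓.
Every preimage lies in τ_X, so f IS continuous.


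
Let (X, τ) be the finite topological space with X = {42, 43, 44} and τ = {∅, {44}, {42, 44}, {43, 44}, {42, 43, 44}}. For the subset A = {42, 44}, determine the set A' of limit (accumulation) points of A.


A' = {42, 43}

For each x ∈ X, list the open sets U ∈ τ with x ∈ U, then check whether U ∩ (A ∖ {x}) ≠ ∅ for every such U.
  x = 42: opens ∋ x are {42, 44}, {42, 43, 44}; each meets A ∖ {42}, so x IS a limit point.
  x = 43: opens ∋ x are {43, 44}, {42, 43, 44}; each meets A ∖ {43}, so x IS a limit point.
  x = 44: open {44} ∋ x has {44} ∩ (A ∖ {44}) = ∅, so x is NOT a limit point.
Collecting: A' = {42, 43}.


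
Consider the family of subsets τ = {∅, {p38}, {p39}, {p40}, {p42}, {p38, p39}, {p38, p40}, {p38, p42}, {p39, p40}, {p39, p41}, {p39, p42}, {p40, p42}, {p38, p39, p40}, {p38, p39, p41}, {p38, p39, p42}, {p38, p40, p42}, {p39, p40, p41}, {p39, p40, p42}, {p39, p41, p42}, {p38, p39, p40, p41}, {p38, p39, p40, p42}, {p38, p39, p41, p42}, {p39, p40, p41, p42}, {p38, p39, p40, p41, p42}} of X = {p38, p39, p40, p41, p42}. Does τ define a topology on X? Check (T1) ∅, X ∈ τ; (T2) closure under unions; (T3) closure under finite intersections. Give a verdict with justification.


τ IS a topology on X.

Axiom (T1): ∅ ∈ τ? Yes; X ∈ τ? Yes.
Axiom (T2/T3): check pairwise unions and intersections of members of τ.
All pairwise intersections and unions checked — each lies in τ. Therefore τ satisfies (T1), (T2), (T3): it IS a topology on X.


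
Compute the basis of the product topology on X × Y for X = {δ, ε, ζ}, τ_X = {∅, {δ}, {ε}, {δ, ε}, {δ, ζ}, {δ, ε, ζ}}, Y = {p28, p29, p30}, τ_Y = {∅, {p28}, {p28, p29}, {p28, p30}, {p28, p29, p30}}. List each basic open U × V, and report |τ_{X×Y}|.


Basis B = {∅ × ∅, {δ} × {p28}, {ε} × {p28}, {δ} × {p28, p29}, {δ} × {p28, p30}, {δ, ε} × {p28}, {δ, ζ} × {p28}, {ε} × {p28, p29}, {ε} × {p28, p30}, {δ} × {p28, p29, p30}, {δ, ε, ζ} × {p28}, {ε} × {p28, p29, p30}, {δ, ε} × {p28, p29}, {δ, ζ} × {p28, p29}, {δ, ε} × {p28, p30}, {δ, ζ} × {p28, p30}, {δ, ε} × {p28, p29, p30}, {δ, ζ} × {p28, p29, p30}, {δ, ε, ζ} × {p28, p29}, {δ, ε, ζ} × {p28, p30}, {δ, ε, ζ} × {p28, p29, p30}}; |τ_{X×Y}| = 70.

Enumerate products U × V with U ∈ τ_X, V ∈ τ_Y (deduplicated):
  ∅ × ∅ = {} (∅)
  {δ} × {p28} = {(δ,p28)}
  {ε} × {p28} = {(ε,p28)}
  {δ} × {p28, p29} = {(δ,p28), (δ,p29)}
  {δ} × {p28, p30} = {(δ,p28), (δ,p30)}
  {δ, ε} × {p28} = {(δ,p28), (ε,p28)}
  {δ, ζ} × {p28} = {(δ,p28), (ζ,p28)}
  {ε} × {p28, p29} = {(ε,p28), (ε,p29)}
  {ε} × {p28, p30} = {(ε,p28), (ε,p30)}
  {δ} × {p28, p29, p30} = {(δ,p28), (δ,p29), (δ,p30)}
  {δ, ε, ζ} × {p28} = {(δ,p28), (ε,p28), (ζ,p28)}
  {ε} × {p28, p29, p30} = {(ε,p28), (ε,p29), (ε,p30)}
  {δ, ε} × {p28, p29} = {(δ,p28), (δ,p29), (ε,p28), (ε,p29)}
  {δ, ζ} × {p28, p29} = {(δ,p28), (δ,p29), (ζ,p28), (ζ,p29)}
  {δ, ε} × {p28, p30} = {(δ,p28), (δ,p30), (ε,p28), (ε,p30)}
  {δ, ζ} × {p28, p30} = {(δ,p28), (δ,p30), (ζ,p28), (ζ,p30)}
  {δ, ε} × {p28, p29, p30} = {(δ,p28), (δ,p29), (δ,p30), (ε,p28), (ε,p29), (ε,p30)}
  {δ, ζ} × {p28, p29, p30} = {(δ,p28), (δ,p29), (δ,p30), (ζ,p28), (ζ,p29), (ζ,p30)}
  {δ, ε, ζ} × {p28, p29} = {(δ,p28), (δ,p29), (ε,p28), (ε,p29), (ζ,p28), (ζ,p29)}
  {δ, ε, ζ} × {p28, p30} = {(δ,p28), (δ,p30), (ε,p28), (ε,p30), (ζ,p28), (ζ,p30)}
  {δ, ε, ζ} × {p28, p29, p30} = {(δ,p28), (δ,p29), (δ,p30), (ε,p28), (ε,p29), (ε,p30), (ζ,p28), (ζ,p29), (ζ,p30)}
These 21 distinct sets form the basis B.
Close under arbitrary unions to get τ_{X×Y}; counting gives |τ_{X×Y}| = 70.


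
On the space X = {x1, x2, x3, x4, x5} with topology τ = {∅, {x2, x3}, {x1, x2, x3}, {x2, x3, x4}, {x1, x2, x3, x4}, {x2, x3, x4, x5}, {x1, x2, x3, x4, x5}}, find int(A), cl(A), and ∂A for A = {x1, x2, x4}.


int(A) = ∅, cl(A) = {x1, x2, x3, x4, x5}, ∂A = {x1, x2, x3, x4, x5}.

Closed sets in (X, τ) are complements of opens:
  closed(X, τ) = {∅, {x1}, {x5}, {x1, x5}, {x4, x5}, {x1, x4, x5}, {x1, x2, x3, x4, x5}}.
int(A) = ⋃ {U ∈ τ : U ⊆ A}. Opens contained in A: ∅.
Taking the union of these: int(A) = ∅.
cl(A) = ⋂ {C closed : A ⊆ C}. Closed sets containing A: {x1, x2, x3, x4, x5}.
Intersecting these: cl(A) = {x1, x2, x3, x4, x5}.
∂A = cl(A) ∖ int(A) = {x1, x2, x3, x4, x5} ∖ ∅ = {x1, x2, x3, x4, x5}.


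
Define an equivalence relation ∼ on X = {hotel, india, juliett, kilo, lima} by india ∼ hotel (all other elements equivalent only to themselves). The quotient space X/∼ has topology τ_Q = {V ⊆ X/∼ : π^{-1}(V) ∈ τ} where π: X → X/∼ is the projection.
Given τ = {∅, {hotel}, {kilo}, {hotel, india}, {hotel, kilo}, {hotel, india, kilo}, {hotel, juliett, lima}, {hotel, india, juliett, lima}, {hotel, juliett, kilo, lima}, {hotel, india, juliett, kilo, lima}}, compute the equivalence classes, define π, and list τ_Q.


X/∼ = {[hotel=india], [juliett], [kilo], [lima]}; |τ_Q| = 6.

Equivalence classes: [hotel=india], [juliett], [kilo], [lima].
Quotient map π: X → X/∼ sends hotel ↦ [hotel=india], india ↦ [hotel=india], juliett ↦ [juliett], kilo ↦ [kilo], lima ↦ [lima].
For each subset V ⊆ X/∼, compute π^{-1}(V) ⊆ X and check whether π^{-1}(V) ∈ τ. V is open in τ_Q iff π^{-1}(V) ∈ τ.
  V = {}: π^{-1}(V) = ∅ ∈ τ ✓.
  V = {[hotel=india]}: π^{-1}(V) = {hotel, india} ∈ τ ✓.
  V = {[juliett]}: π^{-1}(V) = {juliett} ∉ τ ✗.
  V = {[hotel=india], [juliett]}: π^{-1}(V) = {hotel, india, juliett} ∉ τ ✗.
  V = {[kilo]}: π^{-1}(V) = {kilo} ∈ τ ✓.
  V = {[hotel=india], [kilo]}: π^{-1}(V) = {hotel, india, kilo} ∈ τ ✓.
  V = {[juliett], [kilo]}: π^{-1}(V) = {juliett, kilo} ∉ τ ✗.
  V = {[hotel=india], [juliett], [kilo]}: π^{-1}(V) = {hotel, india, juliett, kilo} ∉ τ ✗.
  V = {[lima]}: π^{-1}(V) = {lima} ∉ τ ✗.
  V = {[hotel=india], [lima]}: π^{-1}(V) = {hotel, india, lima} ∉ τ ✗.
  V = {[juliett], [lima]}: π^{-1}(V) = {juliett, lima} ∉ τ ✗.
  V = {[hotel=india], [juliett], [lima]}: π^{-1}(V) = {hotel, india, juliett, lima} ∈ τ ✓.
  V = {[kilo], [lima]}: π^{-1}(V) = {kilo, lima} ∉ τ ✗.
  V = {[hotel=india], [kilo], [lima]}: π^{-1}(V) = {hotel, india, kilo, lima} ∉ τ ✗.
  V = {[juliett], [kilo], [lima]}: π^{-1}(V) = {juliett, kilo, lima} ∉ τ ✗.
  V = {[hotel=india], [juliett], [kilo], [lima]}: π^{-1}(V) = {hotel, india, juliett, kilo, lima} ∈ τ ✓.
Open sets in the quotient: τ_Q = {{}, {[hotel=india]}, {[kilo]}, {[hotel=india], [kilo]}, {[hotel=india], [juliett], [lima]}, {[hotel=india], [juliett], [kilo], [lima]}} (6 elements).


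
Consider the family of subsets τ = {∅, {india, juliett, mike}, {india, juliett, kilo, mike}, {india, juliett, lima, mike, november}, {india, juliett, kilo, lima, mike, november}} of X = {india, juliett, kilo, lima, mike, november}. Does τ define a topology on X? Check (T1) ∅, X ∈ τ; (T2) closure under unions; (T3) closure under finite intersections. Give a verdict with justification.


τ IS a topology on X.

Axiom (T1): ∅ ∈ τ? Yes; X ∈ τ? Yes.
Axiom (T2/T3): check pairwise unions and intersections of members of τ.
All pairwise intersections and unions checked — each lies in τ. Therefore τ satisfies (T1), (T2), (T3): it IS a topology on X.


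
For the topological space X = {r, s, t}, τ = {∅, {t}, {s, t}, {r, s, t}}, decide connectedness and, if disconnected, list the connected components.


(X, τ) is connected.

Find clopen sets (U ∈ τ with X ∖ U ∈ τ):
  U = ∅, X ∖ U = {r, s, t} — both open, so U is clopen.
  U = {r, s, t}, X ∖ U = ∅ — both open, so U is clopen.
Only trivial clopens (∅ and X) exist, so (X, τ) is connected.
Compute connected components by grouping points that agree on all clopens:
  component: {r, s, t}


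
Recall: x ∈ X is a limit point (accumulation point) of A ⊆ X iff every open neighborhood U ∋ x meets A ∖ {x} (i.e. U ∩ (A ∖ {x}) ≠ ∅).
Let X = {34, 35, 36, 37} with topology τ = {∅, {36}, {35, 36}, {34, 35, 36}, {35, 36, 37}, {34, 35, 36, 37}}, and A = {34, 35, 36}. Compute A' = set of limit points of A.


A' = {34, 35, 37}

For each x ∈ X, list the open sets U ∈ τ with x ∈ U, then check whether U ∩ (A ∖ {x}) ≠ ∅ for every such U.
  x = 34: opens ∋ x are {34, 35, 36}, {34, 35, 36, 37}; each meets A ∖ {34}, so x IS a limit point.
  x = 35: opens ∋ x are {35, 36}, {34, 35, 36}, {35, 36, 37}, {34, 35, 36, 37}; each meets A ∖ {35}, so x IS a limit point.
  x = 36: open {36} ∋ x has {36} ∩ (A ∖ {36}) = ∅, so x is NOT a limit point.
  x = 37: opens ∋ x are {35, 36, 37}, {34, 35, 36, 37}; each meets A ∖ {37}, so x IS a limit point.
Collecting: A' = {34, 35, 37}.


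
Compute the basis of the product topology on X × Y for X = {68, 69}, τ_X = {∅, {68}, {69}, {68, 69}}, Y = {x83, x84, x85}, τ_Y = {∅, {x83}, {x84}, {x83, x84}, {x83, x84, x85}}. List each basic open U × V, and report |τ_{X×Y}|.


Basis B = {∅ × ∅, {68} × {x83}, {68} × {x84}, {69} × {x83}, {69} × {x84}, {68} × {x83, x84}, {68, 69} × {x83}, {68, 69} × {x84}, {69} × {x83, x84}, {68} × {x83, x84, x85}, {69} × {x83, x84, x85}, {68, 69} × {x83, x84}, {68, 69} × {x83, x84, x85}}; |τ_{X×Y}| = 25.

Enumerate products U × V with U ∈ τ_X, V ∈ τ_Y (deduplicated):
  ∅ × ∅ = {} (∅)
  {68} × {x83} = {(68,x83)}
  {68} × {x84} = {(68,x84)}
  {69} × {x83} = {(69,x83)}
  {69} × {x84} = {(69,x84)}
  {68} × {x83, x84} = {(68,x83), (68,x84)}
  {68, 69} × {x83} = {(68,x83), (69,x83)}
  {68, 69} × {x84} = {(68,x84), (69,x84)}
  {69} × {x83, x84} = {(69,x83), (69,x84)}
  {68} × {x83, x84, x85} = {(68,x83), (68,x84), (68,x85)}
  {69} × {x83, x84, x85} = {(69,x83), (69,x84), (69,x85)}
  {68, 69} × {x83, x84} = {(68,x83), (68,x84), (69,x83), (69,x84)}
  {68, 69} × {x83, x84, x85} = {(68,x83), (68,x84), (68,x85), (69,x83), (69,x84), (69,x85)}
These 13 distinct sets form the basis B.
Close under arbitrary unions to get τ_{X×Y}; counting gives |τ_{X×Y}| = 25.


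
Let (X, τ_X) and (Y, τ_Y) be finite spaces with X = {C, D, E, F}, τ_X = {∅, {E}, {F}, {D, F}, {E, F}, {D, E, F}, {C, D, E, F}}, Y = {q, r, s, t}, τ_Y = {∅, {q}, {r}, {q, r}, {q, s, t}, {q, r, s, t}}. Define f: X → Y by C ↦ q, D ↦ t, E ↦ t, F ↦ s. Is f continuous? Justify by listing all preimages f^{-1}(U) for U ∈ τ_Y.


f is NOT continuous.

Compute f^{-1}(U) for each U ∈ τ_Y:
  U = ∅: f^{-1}(U) = ∅ ∈ τ_X ✓.
  U = {q}: f^{-1}(U) = {C} ∉ τ_X ✗.
  U = {r}: f^{-1}(U) = ∅ ∈ τ_X ✓.
  U = {q, r}: f^{-1}(U) = {C} ∉ τ_X ✗.
  U = {q, s, t}: f^{-1}(U) = {C, D, E, F} ∈ τ_X ✓.
  U = {q, r, s, t}: f^{-1}(U) = {C, D, E, F} ∈ τ_X ✓.
Found U = {q} with f^{-1}(U) = {C} not in τ_X. Therefore f is NOT continuous.


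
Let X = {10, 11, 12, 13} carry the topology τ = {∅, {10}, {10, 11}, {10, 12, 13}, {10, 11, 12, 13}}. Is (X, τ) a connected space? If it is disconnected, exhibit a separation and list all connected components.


(X, τ) is connected.

Find clopen sets (U ∈ τ with X ∖ U ∈ τ):
  U = ∅, X ∖ U = {10, 11, 12, 13} — both open, so U is clopen.
  U = {10, 11, 12, 13}, X ∖ U = ∅ — both open, so U is clopen.
Only trivial clopens (∅ and X) exist, so (X, τ) is connected.
Compute connected components by grouping points that agree on all clopens:
  component: {10, 11, 12, 13}


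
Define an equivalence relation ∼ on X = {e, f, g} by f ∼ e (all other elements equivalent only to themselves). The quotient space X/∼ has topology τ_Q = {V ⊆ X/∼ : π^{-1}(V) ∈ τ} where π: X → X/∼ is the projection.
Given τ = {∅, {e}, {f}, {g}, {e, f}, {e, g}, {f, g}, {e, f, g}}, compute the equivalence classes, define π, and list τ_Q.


X/∼ = {[e=f], [g]}; |τ_Q| = 4.

Equivalence classes: [e=f], [g].
Quotient map π: X → X/∼ sends e ↦ [e=f], f ↦ [e=f], g ↦ [g].
For each subset V ⊆ X/∼, compute π^{-1}(V) ⊆ X and check whether π^{-1}(V) ∈ τ. V is open in τ_Q iff π^{-1}(V) ∈ τ.
  V = {}: π^{-1}(V) = ∅ ∈ τ ✓.
  V = {[e=f]}: π^{-1}(V) = {e, f} ∈ τ ✓.
  V = {[g]}: π^{-1}(V) = {g} ∈ τ ✓.
  V = {[e=f], [g]}: π^{-1}(V) = {e, f, g} ∈ τ ✓.
Open sets in the quotient: τ_Q = {{}, {[e=f]}, {[g]}, {[e=f], [g]}} (4 elements).


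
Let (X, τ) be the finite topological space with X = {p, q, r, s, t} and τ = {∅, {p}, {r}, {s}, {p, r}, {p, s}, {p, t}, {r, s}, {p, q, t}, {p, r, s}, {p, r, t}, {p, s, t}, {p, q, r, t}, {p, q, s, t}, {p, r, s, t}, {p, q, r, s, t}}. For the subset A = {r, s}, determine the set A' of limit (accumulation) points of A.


A' = ∅

For each x ∈ X, list the open sets U ∈ τ with x ∈ U, then check whether U ∩ (A ∖ {x}) ≠ ∅ for every such U.
  x = p: open {p} ∋ x has {p} ∩ (A ∖ {p}) = ∅, so x is NOT a limit point.
  x = q: open {p, q, t} ∋ x has {p, q, t} ∩ (A ∖ {q}) = ∅, so x is NOT a limit point.
  x = r: open {r} ∋ x has {r} ∩ (A ∖ {r}) = ∅, so x is NOT a limit point.
  x = s: open {s} ∋ x has {s} ∩ (A ∖ {s}) = ∅, so x is NOT a limit point.
  x = t: open {p, t} ∋ x has {p, t} ∩ (A ∖ {t}) = ∅, so x is NOT a limit point.
Collecting: A' = ∅.


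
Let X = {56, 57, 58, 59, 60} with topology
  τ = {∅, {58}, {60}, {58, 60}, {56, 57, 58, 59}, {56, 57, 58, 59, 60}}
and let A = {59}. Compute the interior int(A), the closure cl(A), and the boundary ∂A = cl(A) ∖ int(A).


int(A) = ∅, cl(A) = {56, 57, 59}, ∂A = {56, 57, 59}.

Closed sets in (X, τ) are complements of opens:
  closed(X, τ) = {∅, {60}, {56, 57, 59}, {56, 57, 58, 59}, {56, 57, 59, 60}, {56, 57, 58, 59, 60}}.
int(A) = ⋃ {U ∈ τ : U ⊆ A}. Opens contained in A: ∅.
Taking the union of these: int(A) = ∅.
cl(A) = ⋂ {C closed : A ⊆ C}. Closed sets containing A: {56, 57, 59}, {56, 57, 58, 59}, {56, 57, 59, 60}, {56, 57, 58, 59, 60}.
Intersecting these: cl(A) = {56, 57, 59}.
∂A = cl(A) ∖ int(A) = {56, 57, 59} ∖ ∅ = {56, 57, 59}.


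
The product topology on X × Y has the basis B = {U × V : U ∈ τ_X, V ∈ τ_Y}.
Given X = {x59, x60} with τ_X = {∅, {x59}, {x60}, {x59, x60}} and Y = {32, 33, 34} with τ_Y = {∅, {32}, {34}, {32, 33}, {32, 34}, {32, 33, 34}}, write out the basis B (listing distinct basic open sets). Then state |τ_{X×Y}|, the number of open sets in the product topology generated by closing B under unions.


Basis B = {∅ × ∅, {x59} × {32}, {x59} × {34}, {x60} × {32}, {x60} × {34}, {x59} × {32, 33}, {x59} × {32, 34}, {x59, x60} × {32}, {x59, x60} × {34}, {x60} × {32, 33}, {x60} × {32, 34}, {x59} × {32, 33, 34}, {x60} × {32, 33, 34}, {x59, x60} × {32, 33}, {x59, x60} × {32, 34}, {x59, x60} × {32, 33, 34}}; |τ_{X×Y}| = 36.

Enumerate products U × V with U ∈ τ_X, V ∈ τ_Y (deduplicated):
  ∅ × ∅ = {} (∅)
  {x59} × {32} = {(x59,32)}
  {x59} × {34} = {(x59,34)}
  {x60} × {32} = {(x60,32)}
  {x60} × {34} = {(x60,34)}
  {x59} × {32, 33} = {(x59,32), (x59,33)}
  {x59} × {32, 34} = {(x59,32), (x59,34)}
  {x59, x60} × {32} = {(x59,32), (x60,32)}
  {x59, x60} × {34} = {(x59,34), (x60,34)}
  {x60} × {32, 33} = {(x60,32), (x60,33)}
  {x60} × {32, 34} = {(x60,32), (x60,34)}
  {x59} × {32, 33, 34} = {(x59,32), (x59,33), (x59,34)}
  {x60} × {32, 33, 34} = {(x60,32), (x60,33), (x60,34)}
  {x59, x60} × {32, 33} = {(x59,32), (x59,33), (x60,32), (x60,33)}
  {x59, x60} × {32, 34} = {(x59,32), (x59,34), (x60,32), (x60,34)}
  {x59, x60} × {32, 33, 34} = {(x59,32), (x59,33), (x59,34), (x60,32), (x60,33), (x60,34)}
These 16 distinct sets form the basis B.
Close under arbitrary unions to get τ_{X×Y}; counting gives |τ_{X×Y}| = 36.


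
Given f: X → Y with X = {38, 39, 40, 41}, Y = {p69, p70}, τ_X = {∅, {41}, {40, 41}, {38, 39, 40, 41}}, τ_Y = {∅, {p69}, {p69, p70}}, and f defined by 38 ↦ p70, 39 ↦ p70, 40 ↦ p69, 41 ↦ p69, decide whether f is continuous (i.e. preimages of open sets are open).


f IS continuous.

Compute f^{-1}(U) for each U ∈ τ_Y:
  U = ∅: f^{-1}(U) = ∅ ∈ τ_X ✓.
  U = {p69}: f^{-1}(U) = {40, 41} ∈ τ_X ✓.
  U = {p69, p70}: f^{-1}(U) = {38, 39, 40, 41} ∈ τ_X ✓.
Every preimage lies in τ_X, so f IS continuous.


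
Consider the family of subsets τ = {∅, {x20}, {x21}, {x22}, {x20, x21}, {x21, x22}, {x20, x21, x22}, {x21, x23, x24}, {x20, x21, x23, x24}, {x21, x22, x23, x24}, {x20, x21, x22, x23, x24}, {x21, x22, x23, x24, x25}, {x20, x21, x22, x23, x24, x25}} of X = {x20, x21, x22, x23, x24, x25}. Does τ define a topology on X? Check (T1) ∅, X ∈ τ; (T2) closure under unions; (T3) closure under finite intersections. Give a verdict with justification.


τ is NOT a topology on X.

Axiom (T1): ∅ ∈ τ? Yes; X ∈ τ? Yes.
Axiom (T2/T3): check pairwise unions and intersections of members of τ.
Counterexample for (T2): {x20} ∪ {x22} = {x20, x22} ∉ τ. Therefore τ is NOT a topology.


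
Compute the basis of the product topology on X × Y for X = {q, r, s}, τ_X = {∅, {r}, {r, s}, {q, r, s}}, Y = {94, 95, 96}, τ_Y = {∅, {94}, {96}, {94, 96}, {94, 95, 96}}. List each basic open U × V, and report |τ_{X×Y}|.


Basis B = {∅ × ∅, {r} × {94}, {r} × {96}, {r} × {94, 96}, {r, s} × {94}, {r, s} × {96}, {q, r, s} × {94}, {q, r, s} × {96}, {r} × {94, 95, 96}, {r, s} × {94, 96}, {q, r, s} × {94, 96}, {r, s} × {94, 95, 96}, {q, r, s} × {94, 95, 96}}; |τ_{X×Y}| = 30.

Enumerate products U × V with U ∈ τ_X, V ∈ τ_Y (deduplicated):
  ∅ × ∅ = {} (∅)
  {r} × {94} = {(r,94)}
  {r} × {96} = {(r,96)}
  {r} × {94, 96} = {(r,94), (r,96)}
  {r, s} × {94} = {(r,94), (s,94)}
  {r, s} × {96} = {(r,96), (s,96)}
  {q, r, s} × {94} = {(q,94), (r,94), (s,94)}
  {q, r, s} × {96} = {(q,96), (r,96), (s,96)}
  {r} × {94, 95, 96} = {(r,94), (r,95), (r,96)}
  {r, s} × {94, 96} = {(r,94), (r,96), (s,94), (s,96)}
  {q, r, s} × {94, 96} = {(q,94), (q,96), (r,94), (r,96), (s,94), (s,96)}
  {r, s} × {94, 95, 96} = {(r,94), (r,95), (r,96), (s,94), (s,95), (s,96)}
  {q, r, s} × {94, 95, 96} = {(q,94), (q,95), (q,96), (r,94), (r,95), (r,96), (s,94), (s,95), (s,96)}
These 13 distinct sets form the basis B.
Close under arbitrary unions to get τ_{X×Y}; counting gives |τ_{X×Y}| = 30.


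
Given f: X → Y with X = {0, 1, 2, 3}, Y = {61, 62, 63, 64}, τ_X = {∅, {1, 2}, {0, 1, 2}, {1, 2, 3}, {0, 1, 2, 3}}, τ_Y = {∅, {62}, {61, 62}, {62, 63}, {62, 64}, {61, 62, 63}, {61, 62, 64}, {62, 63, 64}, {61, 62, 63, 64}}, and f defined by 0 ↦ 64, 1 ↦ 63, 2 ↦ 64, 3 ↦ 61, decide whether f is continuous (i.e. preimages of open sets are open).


f is NOT continuous.

Compute f^{-1}(U) for each U ∈ τ_Y:
  U = ∅: f^{-1}(U) = ∅ ∈ τ_X ✓.
  U = {62}: f^{-1}(U) = ∅ ∈ τ_X ✓.
  U = {61, 62}: f^{-1}(U) = {3} ∉ τ_X ✗.
  U = {62, 63}: f^{-1}(U) = {1} ∉ τ_X ✗.
  U = {62, 64}: f^{-1}(U) = {0, 2} ∉ τ_X ✗.
  U = {61, 62, 63}: f^{-1}(U) = {1, 3} ∉ τ_X ✗.
  U = {61, 62, 64}: f^{-1}(U) = {0, 2, 3} ∉ τ_X ✗.
  U = {62, 63, 64}: f^{-1}(U) = {0, 1, 2} ∈ τ_X ✓.
  U = {61, 62, 63, 64}: f^{-1}(U) = {0, 1, 2, 3} ∈ τ_X ✓.
Found U = {61, 62} with f^{-1}(U) = {3} not in τ_X. Therefore f is NOT continuous.


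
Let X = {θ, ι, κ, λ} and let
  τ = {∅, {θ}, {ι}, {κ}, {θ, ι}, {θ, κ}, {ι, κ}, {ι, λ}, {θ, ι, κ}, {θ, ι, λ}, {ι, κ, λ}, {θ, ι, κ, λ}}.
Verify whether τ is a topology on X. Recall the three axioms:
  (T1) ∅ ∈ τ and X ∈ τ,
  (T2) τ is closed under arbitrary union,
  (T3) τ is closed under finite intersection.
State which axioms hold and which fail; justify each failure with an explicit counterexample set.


τ IS a topology on X.

Axiom (T1): ∅ ∈ τ? Yes; X ∈ τ? Yes.
Axiom (T2/T3): check pairwise unions and intersections of members of τ.
All pairwise intersections and unions checked — each lies in τ. Therefore τ satisfies (T1), (T2), (T3): it IS a topology on X.


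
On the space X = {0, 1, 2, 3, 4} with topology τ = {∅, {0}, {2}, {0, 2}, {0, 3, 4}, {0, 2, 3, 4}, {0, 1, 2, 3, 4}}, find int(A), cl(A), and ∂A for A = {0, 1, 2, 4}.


int(A) = {0, 2}, cl(A) = {0, 1, 2, 3, 4}, ∂A = {1, 3, 4}.

Closed sets in (X, τ) are complements of opens:
  closed(X, τ) = {∅, {1}, {1, 2}, {1, 3, 4}, {0, 1, 3, 4}, {1, 2, 3, 4}, {0, 1, 2, 3, 4}}.
int(A) = ⋃ {U ∈ τ : U ⊆ A}. Opens contained in A: ∅, {0}, {2}, {0, 2}.
Taking the union of these: int(A) = {0, 2}.
cl(A) = ⋂ {C closed : A ⊆ C}. Closed sets containing A: {0, 1, 2, 3, 4}.
Intersecting these: cl(A) = {0, 1, 2, 3, 4}.
∂A = cl(A) ∖ int(A) = {0, 1, 2, 3, 4} ∖ {0, 2} = {1, 3, 4}.


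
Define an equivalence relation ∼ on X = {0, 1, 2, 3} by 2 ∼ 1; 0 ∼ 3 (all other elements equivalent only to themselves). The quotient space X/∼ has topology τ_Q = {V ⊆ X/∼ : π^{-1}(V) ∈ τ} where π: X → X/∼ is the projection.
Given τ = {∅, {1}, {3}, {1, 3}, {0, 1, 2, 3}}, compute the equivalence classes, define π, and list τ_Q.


X/∼ = {[0=3], [1=2]}; |τ_Q| = 2.

Equivalence classes: [0=3], [1=2].
Quotient map π: X → X/∼ sends 0 ↦ [0=3], 1 ↦ [1=2], 2 ↦ [1=2], 3 ↦ [0=3].
For each subset V ⊆ X/∼, compute π^{-1}(V) ⊆ X and check whether π^{-1}(V) ∈ τ. V is open in τ_Q iff π^{-1}(V) ∈ τ.
  V = {}: π^{-1}(V) = ∅ ∈ τ ✓.
  V = {[0=3]}: π^{-1}(V) = {0, 3} ∉ τ ✗.
  V = {[1=2]}: π^{-1}(V) = {1, 2} ∉ τ ✗.
  V = {[0=3], [1=2]}: π^{-1}(V) = {0, 1, 2, 3} ∈ τ ✓.
Open sets in the quotient: τ_Q = {{}, {[0=3], [1=2]}} (2 elements).


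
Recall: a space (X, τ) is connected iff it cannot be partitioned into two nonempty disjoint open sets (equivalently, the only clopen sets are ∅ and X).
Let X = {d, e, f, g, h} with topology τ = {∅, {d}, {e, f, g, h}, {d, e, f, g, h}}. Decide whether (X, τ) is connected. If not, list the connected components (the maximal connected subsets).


(X, τ) is disconnected; components = [{d}, {e, f, g, h}].

Find clopen sets (U ∈ τ with X ∖ U ∈ τ):
  U = ∅, X ∖ U = {d, e, f, g, h} — both open, so U is clopen.
  U = {d}, X ∖ U = {e, f, g, h} — both open, so U is clopen.
  U = {e, f, g, h}, X ∖ U = {d} — both open, so U is clopen.
  U = {d, e, f, g, h}, X ∖ U = ∅ — both open, so U is clopen.
Nontrivial clopen(s) exist: e.g. {e, f, g, h}. So (X, τ) is disconnected.
Compute connected components by grouping points that agree on all clopens:
  component: {d}
  component: {e, f, g, h}


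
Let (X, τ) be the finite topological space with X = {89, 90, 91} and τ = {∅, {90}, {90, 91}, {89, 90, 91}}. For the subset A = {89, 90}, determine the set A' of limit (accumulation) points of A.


A' = {89, 91}

For each x ∈ X, list the open sets U ∈ τ with x ∈ U, then check whether U ∩ (A ∖ {x}) ≠ ∅ for every such U.
  x = 89: opens ∋ x are {89, 90, 91}; each meets A ∖ {89}, so x IS a limit point.
  x = 90: open {90} ∋ x has {90} ∩ (A ∖ {90}) = ∅, so x is NOT a limit point.
  x = 91: opens ∋ x are {90, 91}, {89, 90, 91}; each meets A ∖ {91}, so x IS a limit point.
Collecting: A' = {89, 91}.


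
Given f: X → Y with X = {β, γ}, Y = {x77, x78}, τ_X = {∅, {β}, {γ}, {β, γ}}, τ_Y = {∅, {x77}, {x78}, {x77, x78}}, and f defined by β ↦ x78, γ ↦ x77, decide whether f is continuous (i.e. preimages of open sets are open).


f IS continuous.

Compute f^{-1}(U) for each U ∈ τ_Y:
  U = ∅: f^{-1}(U) = ∅ ∈ τ_X ✓.
  U = {x77}: f^{-1}(U) = {γ} ∈ τ_X ✓.
  U = {x78}: f^{-1}(U) = {β} ∈ τ_X ✓.
  U = {x77, x78}: f^{-1}(U) = {β, γ} ∈ τ_X ✓.
Every preimage lies in τ_X, so f IS continuous.


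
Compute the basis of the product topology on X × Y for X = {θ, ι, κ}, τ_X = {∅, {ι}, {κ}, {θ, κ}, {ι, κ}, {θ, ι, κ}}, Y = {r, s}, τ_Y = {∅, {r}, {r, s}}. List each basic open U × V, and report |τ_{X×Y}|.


Basis B = {∅ × ∅, {ι} × {r}, {κ} × {r}, {θ, κ} × {r}, {ι} × {r, s}, {ι, κ} × {r}, {κ} × {r, s}, {θ, ι, κ} × {r}, {θ, κ} × {r, s}, {ι, κ} × {r, s}, {θ, ι, κ} × {r, s}}; |τ_{X×Y}| = 18.

Enumerate products U × V with U ∈ τ_X, V ∈ τ_Y (deduplicated):
  ∅ × ∅ = {} (∅)
  {ι} × {r} = {(ι,r)}
  {κ} × {r} = {(κ,r)}
  {θ, κ} × {r} = {(θ,r), (κ,r)}
  {ι} × {r, s} = {(ι,r), (ι,s)}
  {ι, κ} × {r} = {(ι,r), (κ,r)}
  {κ} × {r, s} = {(κ,r), (κ,s)}
  {θ, ι, κ} × {r} = {(θ,r), (ι,r), (κ,r)}
  {θ, κ} × {r, s} = {(θ,r), (θ,s), (κ,r), (κ,s)}
  {ι, κ} × {r, s} = {(ι,r), (ι,s), (κ,r), (κ,s)}
  {θ, ι, κ} × {r, s} = {(θ,r), (θ,s), (ι,r), (ι,s), (κ,r), (κ,s)}
These 11 distinct sets form the basis B.
Close under arbitrary unions to get τ_{X×Y}; counting gives |τ_{X×Y}| = 18.


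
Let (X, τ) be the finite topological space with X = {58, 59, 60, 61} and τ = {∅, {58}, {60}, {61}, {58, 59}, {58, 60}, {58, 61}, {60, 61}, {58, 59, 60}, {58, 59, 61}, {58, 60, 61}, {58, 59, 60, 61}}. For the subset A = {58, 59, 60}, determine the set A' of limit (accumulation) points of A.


A' = {59}

For each x ∈ X, list the open sets U ∈ τ with x ∈ U, then check whether U ∩ (A ∖ {x}) ≠ ∅ for every such U.
  x = 58: open {58} ∋ x has {58} ∩ (A ∖ {58}) = ∅, so x is NOT a limit point.
  x = 59: opens ∋ x are {58, 59}, {58, 59, 60}, {58, 59, 61}, {58, 59, 60, 61}; each meets A ∖ {59}, so x IS a limit point.
  x = 60: open {60} ∋ x has {60} ∩ (A ∖ {60}) = ∅, so x is NOT a limit point.
  x = 61: open {61} ∋ x has {61} ∩ (A ∖ {61}) = ∅, so x is NOT a limit point.
Collecting: A' = {59}.


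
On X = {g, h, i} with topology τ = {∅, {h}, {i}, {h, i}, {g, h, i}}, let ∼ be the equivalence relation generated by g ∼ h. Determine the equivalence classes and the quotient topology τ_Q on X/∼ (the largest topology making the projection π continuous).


X/∼ = {[g=h], [i]}; |τ_Q| = 3.

Equivalence classes: [g=h], [i].
Quotient map π: X → X/∼ sends g ↦ [g=h], h ↦ [g=h], i ↦ [i].
For each subset V ⊆ X/∼, compute π^{-1}(V) ⊆ X and check whether π^{-1}(V) ∈ τ. V is open in τ_Q iff π^{-1}(V) ∈ τ.
  V = {}: π^{-1}(V) = ∅ ∈ τ ✓.
  V = {[g=h]}: π^{-1}(V) = {g, h} ∉ τ ✗.
  V = {[i]}: π^{-1}(V) = {i} ∈ τ ✓.
  V = {[g=h], [i]}: π^{-1}(V) = {g, h, i} ∈ τ ✓.
Open sets in the quotient: τ_Q = {{}, {[i]}, {[g=h], [i]}} (3 elements).


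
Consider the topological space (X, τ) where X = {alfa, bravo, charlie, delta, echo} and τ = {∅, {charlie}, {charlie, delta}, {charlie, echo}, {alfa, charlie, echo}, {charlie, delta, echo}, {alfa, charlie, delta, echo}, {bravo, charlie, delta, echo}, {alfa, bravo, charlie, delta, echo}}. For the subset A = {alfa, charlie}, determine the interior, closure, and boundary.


int(A) = {charlie}, cl(A) = {alfa, bravo, charlie, delta, echo}, ∂A = {alfa, bravo, delta, echo}.

Closed sets in (X, τ) are complements of opens:
  closed(X, τ) = {∅, {alfa}, {bravo}, {alfa, bravo}, {bravo, delta}, {alfa, bravo, delta}, {alfa, bravo, echo}, {alfa, bravo, delta, echo}, {alfa, bravo, charlie, delta, echo}}.
int(A) = ⋃ {U ∈ τ : U ⊆ A}. Opens contained in A: ∅, {charlie}.
Taking the union of these: int(A) = {charlie}.
cl(A) = ⋂ {C closed : A ⊆ C}. Closed sets containing A: {alfa, bravo, charlie, delta, echo}.
Intersecting these: cl(A) = {alfa, bravo, charlie, delta, echo}.
∂A = cl(A) ∖ int(A) = {alfa, bravo, charlie, delta, echo} ∖ {charlie} = {alfa, bravo, delta, echo}.
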